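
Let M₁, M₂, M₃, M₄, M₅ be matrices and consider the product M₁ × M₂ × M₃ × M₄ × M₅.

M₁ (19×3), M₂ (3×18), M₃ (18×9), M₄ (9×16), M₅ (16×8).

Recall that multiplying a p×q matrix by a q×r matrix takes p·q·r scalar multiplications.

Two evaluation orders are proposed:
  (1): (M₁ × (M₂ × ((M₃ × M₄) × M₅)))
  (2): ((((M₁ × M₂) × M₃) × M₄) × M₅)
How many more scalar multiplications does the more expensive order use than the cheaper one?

Order (1) = (M₁ × (M₂ × ((M₃ × M₄) × M₅))): (M₃ × M₄): 18×9 by 9×16 → 18×16, cost 18·9·16 = 2592; ((M₃ × M₄) × M₅): 18×16 by 16×8 → 18×8, cost 18·16·8 = 2304; cumulative 4896; (M₂ × ((M₃ × M₄) × M₅)): 3×18 by 18×8 → 3×8, cost 3·18·8 = 432; cumulative 5328; (M₁ × (M₂ × ((M₃ × M₄) × M₅))): 19×3 by 3×8 → 19×8, cost 19·3·8 = 456; cumulative 5784. Total 5784.
Order (2) = ((((M₁ × M₂) × M₃) × M₄) × M₅): (M₁ × M₂): 19×3 by 3×18 → 19×18, cost 19·3·18 = 1026; ((M₁ × M₂) × M₃): 19×18 by 18×9 → 19×9, cost 19·18·9 = 3078; cumulative 4104; (((M₁ × M₂) × M₃) × M₄): 19×9 by 9×16 → 19×16, cost 19·9·16 = 2736; cumulative 6840; ((((M₁ × M₂) × M₃) × M₄) × M₅): 19×16 by 16×8 → 19×8, cost 19·16·8 = 2432; cumulative 9272. Total 9272.
Difference: |5784 − 9272| = 3488.

3488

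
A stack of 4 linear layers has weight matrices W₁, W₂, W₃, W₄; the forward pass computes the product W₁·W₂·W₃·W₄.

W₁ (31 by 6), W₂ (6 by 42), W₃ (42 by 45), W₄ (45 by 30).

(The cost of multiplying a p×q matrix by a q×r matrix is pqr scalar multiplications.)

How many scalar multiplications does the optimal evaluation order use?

Adjacent pairs: W₁W₂ = 31·6·42 = 7812; W₂W₃ = 6·42·45 = 11340; W₃W₄ = 42·45·30 = 56700.
Length 3: W₁..W₃: k=1: 0+11340+31·6·45=19710; k=2: 7812+0+31·42·45=66402 → min 19710 | W₂..W₄: k=2: 0+56700+6·42·30=64260; k=3: 11340+0+6·45·30=19440 → min 19440.
Length 4: W₁..W₄: k=1: 0+19440+31·6·30=25020; k=2: 7812+56700+31·42·30=103572; k=3: 19710+0+31·45·30=61560 → min 25020.
Optimal order: (W₁·((W₂·W₃)·W₄)) with cost 25020.

25020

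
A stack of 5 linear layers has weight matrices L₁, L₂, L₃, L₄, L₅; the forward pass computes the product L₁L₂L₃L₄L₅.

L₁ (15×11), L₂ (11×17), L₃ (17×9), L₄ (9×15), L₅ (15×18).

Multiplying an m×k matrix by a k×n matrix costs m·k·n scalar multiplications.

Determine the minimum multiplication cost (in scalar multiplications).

8028

Adjacent pairs: L₁L₂ = 15·11·17 = 2805; L₂L₃ = 11·17·9 = 1683; L₃L₄ = 17·9·15 = 2295; L₄L₅ = 9·15·18 = 2430.
Length 3: L₁..L₃: k=1: 0+1683+15·11·9=3168; k=2: 2805+0+15·17·9=5100 → min 3168 | L₂..L₄: k=2: 0+2295+11·17·15=5100; k=3: 1683+0+11·9·15=3168 → min 3168 | L₃..L₅: k=3: 0+2430+17·9·18=5184; k=4: 2295+0+17·15·18=6885 → min 5184.
Length 4: L₁..L₄: k=1: 0+3168+15·11·15=5643; k=2: 2805+2295+15·17·15=8925; k=3: 3168+0+15·9·15=5193 → min 5193 | L₂..L₅: k=2: 0+5184+11·17·18=8550; k=3: 1683+2430+11·9·18=5895; k=4: 3168+0+11·15·18=6138 → min 5895.
Length 5: L₁..L₅: k=1: 0+5895+15·11·18=8865; k=2: 2805+5184+15·17·18=12579; k=3: 3168+2430+15·9·18=8028; k=4: 5193+0+15·15·18=9243 → min 8028.
Optimal order: ((L₁(L₂L₃))(L₄L₅)) with cost 8028.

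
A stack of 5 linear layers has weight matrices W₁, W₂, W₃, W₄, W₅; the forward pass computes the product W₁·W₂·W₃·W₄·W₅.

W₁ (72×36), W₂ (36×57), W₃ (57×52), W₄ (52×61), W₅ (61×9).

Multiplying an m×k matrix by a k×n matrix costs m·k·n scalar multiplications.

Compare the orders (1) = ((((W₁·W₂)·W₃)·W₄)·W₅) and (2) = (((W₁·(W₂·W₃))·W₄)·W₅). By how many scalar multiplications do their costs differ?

119664

Order (1) = ((((W₁·W₂)·W₃)·W₄)·W₅): (W₁·W₂): 72×36 by 36×57 → 72×57, cost 72·36·57 = 147744; ((W₁·W₂)·W₃): 72×57 by 57×52 → 72×52, cost 72·57·52 = 213408; cumulative 361152; (((W₁·W₂)·W₃)·W₄): 72×52 by 52×61 → 72×61, cost 72·52·61 = 228384; cumulative 589536; ((((W₁·W₂)·W₃)·W₄)·W₅): 72×61 by 61×9 → 72×9, cost 72·61·9 = 39528; cumulative 629064. Total 629064.
Order (2) = (((W₁·(W₂·W₃))·W₄)·W₅): (W₂·W₃): 36×57 by 57×52 → 36×52, cost 36·57·52 = 106704; (W₁·(W₂·W₃)): 72×36 by 36×52 → 72×52, cost 72·36·52 = 134784; cumulative 241488; ((W₁·(W₂·W₃))·W₄): 72×52 by 52×61 → 72×61, cost 72·52·61 = 228384; cumulative 469872; (((W₁·(W₂·W₃))·W₄)·W₅): 72×61 by 61×9 → 72×9, cost 72·61·9 = 39528; cumulative 509400. Total 509400.
Difference: |629064 − 509400| = 119664.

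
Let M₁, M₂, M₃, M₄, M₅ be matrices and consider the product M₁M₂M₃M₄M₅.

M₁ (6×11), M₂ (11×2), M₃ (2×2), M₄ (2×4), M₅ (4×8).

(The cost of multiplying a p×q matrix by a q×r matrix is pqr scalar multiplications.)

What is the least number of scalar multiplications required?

Adjacent pairs: M₁M₂ = 6·11·2 = 132; M₂M₃ = 11·2·2 = 44; M₃M₄ = 2·2·4 = 16; M₄M₅ = 2·4·8 = 64.
Length 3: M₁..M₃: k=1: 0+44+6·11·2=176; k=2: 132+0+6·2·2=156 → min 156 | M₂..M₄: k=2: 0+16+11·2·4=104; k=3: 44+0+11·2·4=132 → min 104 | M₃..M₅: k=3: 0+64+2·2·8=96; k=4: 16+0+2·4·8=80 → min 80.
Length 4: M₁..M₄: k=1: 0+104+6·11·4=368; k=2: 132+16+6·2·4=196; k=3: 156+0+6·2·4=204 → min 196 | M₂..M₅: k=2: 0+80+11·2·8=256; k=3: 44+64+11·2·8=284; k=4: 104+0+11·4·8=456 → min 256.
Length 5: M₁..M₅: k=1: 0+256+6·11·8=784; k=2: 132+80+6·2·8=308; k=3: 156+64+6·2·8=316; k=4: 196+0+6·4·8=388 → min 308.
Optimal order: ((M₁M₂)((M₃M₄)M₅)) with cost 308.

308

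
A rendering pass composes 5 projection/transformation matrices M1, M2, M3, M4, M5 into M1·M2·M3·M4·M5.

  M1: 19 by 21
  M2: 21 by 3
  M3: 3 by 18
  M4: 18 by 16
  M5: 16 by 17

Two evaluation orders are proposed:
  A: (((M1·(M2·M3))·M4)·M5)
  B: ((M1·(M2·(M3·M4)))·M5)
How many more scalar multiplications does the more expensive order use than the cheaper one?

5532

Order A = (((M1·(M2·M3))·M4)·M5): (M2·M3): 21×3 by 3×18 → 21×18, cost 21·3·18 = 1134; (M1·(M2·M3)): 19×21 by 21×18 → 19×18, cost 19·21·18 = 7182; cumulative 8316; ((M1·(M2·M3))·M4): 19×18 by 18×16 → 19×16, cost 19·18·16 = 5472; cumulative 13788; (((M1·(M2·M3))·M4)·M5): 19×16 by 16×17 → 19×17, cost 19·16·17 = 5168; cumulative 18956. Total 18956.
Order B = ((M1·(M2·(M3·M4)))·M5): (M3·M4): 3×18 by 18×16 → 3×16, cost 3·18·16 = 864; (M2·(M3·M4)): 21×3 by 3×16 → 21×16, cost 21·3·16 = 1008; cumulative 1872; (M1·(M2·(M3·M4))): 19×21 by 21×16 → 19×16, cost 19·21·16 = 6384; cumulative 8256; ((M1·(M2·(M3·M4)))·M5): 19×16 by 16×17 → 19×17, cost 19·16·17 = 5168; cumulative 13424. Total 13424.
Difference: |18956 − 13424| = 5532.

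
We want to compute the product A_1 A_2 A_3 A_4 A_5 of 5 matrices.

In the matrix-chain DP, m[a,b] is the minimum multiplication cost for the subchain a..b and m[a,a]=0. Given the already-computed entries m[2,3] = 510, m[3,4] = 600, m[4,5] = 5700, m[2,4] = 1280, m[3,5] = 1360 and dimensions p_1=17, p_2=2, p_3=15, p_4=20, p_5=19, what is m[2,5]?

2006

m[2,5] = min over k∈[2,4] of m[2,k]+m[k+1,5]+p_{1}·p_k·p_{5}.
k=2: 0 + 1360 + 17·2·19 = 2006; k=3: 510 + 5700 + 17·15·19 = 11055; k=4: 1280 + 0 + 17·20·19 = 7740.
Minimum: 2006 at k=2.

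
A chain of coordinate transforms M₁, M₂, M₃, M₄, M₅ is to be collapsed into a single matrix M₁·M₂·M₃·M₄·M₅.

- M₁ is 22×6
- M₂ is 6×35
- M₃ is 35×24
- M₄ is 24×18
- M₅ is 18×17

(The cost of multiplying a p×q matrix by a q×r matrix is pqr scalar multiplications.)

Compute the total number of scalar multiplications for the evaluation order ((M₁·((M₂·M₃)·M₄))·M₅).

16740

(M₂·M₃): 6×35 by 35×24 → 6×24, cost 6·35·24 = 5040
((M₂·M₃)·M₄): 6×24 by 24×18 → 6×18, cost 6·24·18 = 2592; cumulative 7632
(M₁·((M₂·M₃)·M₄)): 22×6 by 6×18 → 22×18, cost 22·6·18 = 2376; cumulative 10008
((M₁·((M₂·M₃)·M₄))·M₅): 22×18 by 18×17 → 22×17, cost 22·18·17 = 6732; cumulative 16740
Total: 16740 scalar multiplications.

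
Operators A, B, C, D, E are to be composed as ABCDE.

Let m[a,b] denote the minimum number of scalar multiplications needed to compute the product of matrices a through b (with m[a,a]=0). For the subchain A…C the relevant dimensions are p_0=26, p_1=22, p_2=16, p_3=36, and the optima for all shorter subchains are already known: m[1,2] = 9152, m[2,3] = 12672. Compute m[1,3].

m[1,3] = min over k∈[1,2] of m[1,k]+m[k+1,3]+p_{0}·p_k·p_{3}.
k=1: 0 + 12672 + 26·22·36 = 33264; k=2: 9152 + 0 + 26·16·36 = 24128.
Minimum: 24128 at k=2.

24128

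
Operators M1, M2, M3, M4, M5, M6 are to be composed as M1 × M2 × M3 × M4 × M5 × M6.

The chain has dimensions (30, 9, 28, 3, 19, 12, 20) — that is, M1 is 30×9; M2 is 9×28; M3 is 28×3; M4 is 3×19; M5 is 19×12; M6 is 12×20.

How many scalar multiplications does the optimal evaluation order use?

Adjacent pairs: M1M2 = 30·9·28 = 7560; M2M3 = 9·28·3 = 756; M3M4 = 28·3·19 = 1596; M4M5 = 3·19·12 = 684; M5M6 = 19·12·20 = 4560.
Length 3: M1..M3: k=1: 0+756+30·9·3=1566; k=2: 7560+0+30·28·3=10080 → min 1566 | M2..M4: k=2: 0+1596+9·28·19=6384; k=3: 756+0+9·3·19=1269 → min 1269 | M3..M5: k=3: 0+684+28·3·12=1692; k=4: 1596+0+28·19·12=7980 → min 1692 | M4..M6: k=4: 0+4560+3·19·20=5700; k=5: 684+0+3·12·20=1404 → min 1404.
Length 4: M1..M4: k=1: 0+1269+30·9·19=6399; k=2: 7560+1596+30·28·19=25116; k=3: 1566+0+30·3·19=3276 → min 3276 | M2..M5: k=2: 0+1692+9·28·12=4716; k=3: 756+684+9·3·12=1764; k=4: 1269+0+9·19·12=3321 → min 1764 | M3..M6: k=3: 0+1404+28·3·20=3084; k=4: 1596+4560+28·19·20=16796; k=5: 1692+0+28·12·20=8412 → min 3084.
Length 5: M1..M5: k=1: 0+1764+30·9·12=5004; k=2: 7560+1692+30·28·12=19332; k=3: 1566+684+30·3·12=3330; k=4: 3276+0+30·19·12=10116 → min 3330 | M2..M6: k=2: 0+3084+9·28·20=8124; k=3: 756+1404+9·3·20=2700; k=4: 1269+4560+9·19·20=9249; k=5: 1764+0+9·12·20=3924 → min 2700.
Length 6: M1..M6: k=1: 0+2700+30·9·20=8100; k=2: 7560+3084+30·28·20=27444; k=3: 1566+1404+30·3·20=4770; k=4: 3276+4560+30·19·20=19236; k=5: 3330+0+30·12·20=10530 → min 4770.
Optimal order: ((M1 × (M2 × M3)) × ((M4 × M5) × M6)) with cost 4770.

4770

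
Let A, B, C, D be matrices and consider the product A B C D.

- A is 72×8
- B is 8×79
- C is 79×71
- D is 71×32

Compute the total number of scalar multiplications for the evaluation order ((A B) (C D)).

(A B): 72×8 by 8×79 → 72×79, cost 72·8·79 = 45504
(C D): 79×71 by 71×32 → 79×32, cost 79·71·32 = 179488
((A B) (C D)): 72×79 by 79×32 → 72×32, cost 72·79·32 = 182016; cumulative 407008
Total: 407008 scalar multiplications.

407008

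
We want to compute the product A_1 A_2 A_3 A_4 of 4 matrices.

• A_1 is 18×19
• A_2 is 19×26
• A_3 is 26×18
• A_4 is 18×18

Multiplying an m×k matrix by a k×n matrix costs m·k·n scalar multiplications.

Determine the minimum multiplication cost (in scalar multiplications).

20880

Adjacent pairs: A_1A_2 = 18·19·26 = 8892; A_2A_3 = 19·26·18 = 8892; A_3A_4 = 26·18·18 = 8424.
Length 3: A_1..A_3: k=1: 0+8892+18·19·18=15048; k=2: 8892+0+18·26·18=17316 → min 15048 | A_2..A_4: k=2: 0+8424+19·26·18=17316; k=3: 8892+0+19·18·18=15048 → min 15048.
Length 4: A_1..A_4: k=1: 0+15048+18·19·18=21204; k=2: 8892+8424+18·26·18=25740; k=3: 15048+0+18·18·18=20880 → min 20880.
Optimal order: ((A_1 (A_2 A_3)) A_4) with cost 20880.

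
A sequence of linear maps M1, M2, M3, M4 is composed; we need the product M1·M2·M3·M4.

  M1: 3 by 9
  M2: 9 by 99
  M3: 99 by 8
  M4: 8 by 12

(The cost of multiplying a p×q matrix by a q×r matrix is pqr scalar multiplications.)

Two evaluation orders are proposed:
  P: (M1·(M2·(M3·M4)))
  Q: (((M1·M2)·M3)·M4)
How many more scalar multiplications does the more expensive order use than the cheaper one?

15183

Order P = (M1·(M2·(M3·M4))): (M3·M4): 99×8 by 8×12 → 99×12, cost 99·8·12 = 9504; (M2·(M3·M4)): 9×99 by 99×12 → 9×12, cost 9·99·12 = 10692; cumulative 20196; (M1·(M2·(M3·M4))): 3×9 by 9×12 → 3×12, cost 3·9·12 = 324; cumulative 20520. Total 20520.
Order Q = (((M1·M2)·M3)·M4): (M1·M2): 3×9 by 9×99 → 3×99, cost 3·9·99 = 2673; ((M1·M2)·M3): 3×99 by 99×8 → 3×8, cost 3·99·8 = 2376; cumulative 5049; (((M1·M2)·M3)·M4): 3×8 by 8×12 → 3×12, cost 3·8·12 = 288; cumulative 5337. Total 5337.
Difference: |20520 − 5337| = 15183.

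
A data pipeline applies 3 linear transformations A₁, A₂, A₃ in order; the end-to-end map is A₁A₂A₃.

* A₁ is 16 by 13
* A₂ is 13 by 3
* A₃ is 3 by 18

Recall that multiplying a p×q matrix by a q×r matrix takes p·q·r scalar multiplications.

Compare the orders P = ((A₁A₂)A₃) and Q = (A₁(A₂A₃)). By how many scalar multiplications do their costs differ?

2958

Order P = ((A₁A₂)A₃): (A₁A₂): 16×13 by 13×3 → 16×3, cost 16·13·3 = 624; ((A₁A₂)A₃): 16×3 by 3×18 → 16×18, cost 16·3·18 = 864; cumulative 1488. Total 1488.
Order Q = (A₁(A₂A₃)): (A₂A₃): 13×3 by 3×18 → 13×18, cost 13·3·18 = 702; (A₁(A₂A₃)): 16×13 by 13×18 → 16×18, cost 16·13·18 = 3744; cumulative 4446. Total 4446.
Difference: |1488 − 4446| = 2958.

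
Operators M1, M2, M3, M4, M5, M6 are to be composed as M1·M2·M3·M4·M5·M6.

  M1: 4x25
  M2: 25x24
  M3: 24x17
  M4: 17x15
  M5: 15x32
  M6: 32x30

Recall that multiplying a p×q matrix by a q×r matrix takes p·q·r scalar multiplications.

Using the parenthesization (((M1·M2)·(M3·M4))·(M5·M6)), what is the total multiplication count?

26160

(M1·M2): 4×25 by 25×24 → 4×24, cost 4·25·24 = 2400
(M3·M4): 24×17 by 17×15 → 24×15, cost 24·17·15 = 6120
((M1·M2)·(M3·M4)): 4×24 by 24×15 → 4×15, cost 4·24·15 = 1440; cumulative 9960
(M5·M6): 15×32 by 32×30 → 15×30, cost 15·32·30 = 14400
(((M1·M2)·(M3·M4))·(M5·M6)): 4×15 by 15×30 → 4×30, cost 4·15·30 = 1800; cumulative 26160
Total: 26160 scalar multiplications.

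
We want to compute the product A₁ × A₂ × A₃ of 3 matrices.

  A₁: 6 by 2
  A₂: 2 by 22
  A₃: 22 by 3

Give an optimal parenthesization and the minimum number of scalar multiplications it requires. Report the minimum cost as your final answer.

168

(A₁ × (A₂ × A₃)): cost 168.
((A₁ × A₂) × A₃): cost 660.
Optimal: (A₁ × (A₂ × A₃)) with cost 168.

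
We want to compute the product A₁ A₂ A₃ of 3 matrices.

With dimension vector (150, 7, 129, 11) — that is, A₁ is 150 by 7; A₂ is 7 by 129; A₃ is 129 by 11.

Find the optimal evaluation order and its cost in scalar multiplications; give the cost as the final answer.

21483

(A₁ (A₂ A₃)): cost 21483.
((A₁ A₂) A₃): cost 348300.
Optimal: (A₁ (A₂ A₃)) with cost 21483.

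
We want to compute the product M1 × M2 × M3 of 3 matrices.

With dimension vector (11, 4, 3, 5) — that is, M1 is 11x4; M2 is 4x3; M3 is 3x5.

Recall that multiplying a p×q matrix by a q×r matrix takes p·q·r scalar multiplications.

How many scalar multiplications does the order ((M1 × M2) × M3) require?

(M1 × M2): 11×4 by 4×3 → 11×3, cost 11·4·3 = 132
((M1 × M2) × M3): 11×3 by 3×5 → 11×5, cost 11·3·5 = 165; cumulative 297
Total: 297 scalar multiplications.

297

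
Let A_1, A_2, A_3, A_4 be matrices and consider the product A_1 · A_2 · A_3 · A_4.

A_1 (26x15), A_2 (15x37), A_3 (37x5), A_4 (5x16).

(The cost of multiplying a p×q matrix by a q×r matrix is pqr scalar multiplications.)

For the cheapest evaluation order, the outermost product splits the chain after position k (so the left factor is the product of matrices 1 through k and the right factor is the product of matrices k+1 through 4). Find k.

3

Adjacent pairs: A_1A_2 = 26·15·37 = 14430; A_2A_3 = 15·37·5 = 2775; A_3A_4 = 37·5·16 = 2960.
Length 3: A_1..A_3: k=1: 0+2775+26·15·5=4725; k=2: 14430+0+26·37·5=19240 → min 4725 | A_2..A_4: k=2: 0+2960+15·37·16=11840; k=3: 2775+0+15·5·16=3975 → min 3975.
Top-level splits: k=1: (A_1..A_1)·(A_2..A_4) → 0+3975+26·15·16 = 10215; k=2: (A_1..A_2)·(A_3..A_4) → 14430+2960+26·37·16 = 32782; k=3: (A_1..A_3)·(A_4..A_4) → 4725+0+26·5·16 = 6805.
Best split is after A_3, i.e. k = 3.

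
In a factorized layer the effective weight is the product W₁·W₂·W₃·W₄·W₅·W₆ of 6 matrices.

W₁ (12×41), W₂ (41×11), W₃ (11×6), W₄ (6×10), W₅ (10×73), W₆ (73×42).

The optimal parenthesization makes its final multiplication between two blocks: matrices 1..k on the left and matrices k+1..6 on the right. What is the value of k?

Adjacent pairs: W₁W₂ = 12·41·11 = 5412; W₂W₃ = 41·11·6 = 2706; W₃W₄ = 11·6·10 = 660; W₄W₅ = 6·10·73 = 4380; W₅W₆ = 10·73·42 = 30660.
Length 3: W₁..W₃: k=1: 0+2706+12·41·6=5658; k=2: 5412+0+12·11·6=6204 → min 5658 | W₂..W₄: k=2: 0+660+41·11·10=5170; k=3: 2706+0+41·6·10=5166 → min 5166 | W₃..W₅: k=3: 0+4380+11·6·73=9198; k=4: 660+0+11·10·73=8690 → min 8690 | W₄..W₆: k=4: 0+30660+6·10·42=33180; k=5: 4380+0+6·73·42=22776 → min 22776.
Length 4: W₁..W₄: k=1: 0+5166+12·41·10=10086; k=2: 5412+660+12·11·10=7392; k=3: 5658+0+12·6·10=6378 → min 6378 | W₂..W₅: k=2: 0+8690+41·11·73=41613; k=3: 2706+4380+41·6·73=25044; k=4: 5166+0+41·10·73=35096 → min 25044 | W₃..W₆: k=3: 0+22776+11·6·42=25548; k=4: 660+30660+11·10·42=35940; k=5: 8690+0+11·73·42=42416 → min 25548.
Length 5: W₁..W₅: k=1: 0+25044+12·41·73=60960; k=2: 5412+8690+12·11·73=23738; k=3: 5658+4380+12·6·73=15294; k=4: 6378+0+12·10·73=15138 → min 15138 | W₂..W₆: k=2: 0+25548+41·11·42=44490; k=3: 2706+22776+41·6·42=35814; k=4: 5166+30660+41·10·42=53046; k=5: 25044+0+41·73·42=150750 → min 35814.
Top-level splits: k=1: (W₁..W₁)·(W₂..W₆) → 0+35814+12·41·42 = 56478; k=2: (W₁..W₂)·(W₃..W₆) → 5412+25548+12·11·42 = 36504; k=3: (W₁..W₃)·(W₄..W₆) → 5658+22776+12·6·42 = 31458; k=4: (W₁..W₄)·(W₅..W₆) → 6378+30660+12·10·42 = 42078; k=5: (W₁..W₅)·(W₆..W₆) → 15138+0+12·73·42 = 51930.
Best split is after W₃, i.e. k = 3.

3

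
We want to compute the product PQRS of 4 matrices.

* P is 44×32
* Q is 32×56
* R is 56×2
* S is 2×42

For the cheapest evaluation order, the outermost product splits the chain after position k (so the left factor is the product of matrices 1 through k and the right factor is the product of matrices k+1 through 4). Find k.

3

Adjacent pairs: PQ = 44·32·56 = 78848; QR = 32·56·2 = 3584; RS = 56·2·42 = 4704.
Length 3: P..R: k=1: 0+3584+44·32·2=6400; k=2: 78848+0+44·56·2=83776 → min 6400 | Q..S: k=2: 0+4704+32·56·42=79968; k=3: 3584+0+32·2·42=6272 → min 6272.
Top-level splits: k=1: (P..P)·(Q..S) → 0+6272+44·32·42 = 65408; k=2: (P..Q)·(R..S) → 78848+4704+44·56·42 = 187040; k=3: (P..R)·(S..S) → 6400+0+44·2·42 = 10096.
Best split is after R, i.e. k = 3.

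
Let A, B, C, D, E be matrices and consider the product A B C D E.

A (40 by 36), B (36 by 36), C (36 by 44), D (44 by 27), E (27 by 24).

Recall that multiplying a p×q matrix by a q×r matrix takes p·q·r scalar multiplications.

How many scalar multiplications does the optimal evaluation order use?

131760

Adjacent pairs: AB = 40·36·36 = 51840; BC = 36·36·44 = 57024; CD = 36·44·27 = 42768; DE = 44·27·24 = 28512.
Length 3: A..C: k=1: 0+57024+40·36·44=120384; k=2: 51840+0+40·36·44=115200 → min 115200 | B..D: k=2: 0+42768+36·36·27=77760; k=3: 57024+0+36·44·27=99792 → min 77760 | C..E: k=3: 0+28512+36·44·24=66528; k=4: 42768+0+36·27·24=66096 → min 66096.
Length 4: A..D: k=1: 0+77760+40·36·27=116640; k=2: 51840+42768+40·36·27=133488; k=3: 115200+0+40·44·27=162720 → min 116640 | B..E: k=2: 0+66096+36·36·24=97200; k=3: 57024+28512+36·44·24=123552; k=4: 77760+0+36·27·24=101088 → min 97200.
Length 5: A..E: k=1: 0+97200+40·36·24=131760; k=2: 51840+66096+40·36·24=152496; k=3: 115200+28512+40·44·24=185952; k=4: 116640+0+40·27·24=142560 → min 131760.
Optimal order: (A (B ((C D) E))) with cost 131760.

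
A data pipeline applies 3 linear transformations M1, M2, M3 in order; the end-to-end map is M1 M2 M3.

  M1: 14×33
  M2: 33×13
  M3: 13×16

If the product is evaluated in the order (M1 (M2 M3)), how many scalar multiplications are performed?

(M2 M3): 33×13 by 13×16 → 33×16, cost 33·13·16 = 6864
(M1 (M2 M3)): 14×33 by 33×16 → 14×16, cost 14·33·16 = 7392; cumulative 14256
Total: 14256 scalar multiplications.

14256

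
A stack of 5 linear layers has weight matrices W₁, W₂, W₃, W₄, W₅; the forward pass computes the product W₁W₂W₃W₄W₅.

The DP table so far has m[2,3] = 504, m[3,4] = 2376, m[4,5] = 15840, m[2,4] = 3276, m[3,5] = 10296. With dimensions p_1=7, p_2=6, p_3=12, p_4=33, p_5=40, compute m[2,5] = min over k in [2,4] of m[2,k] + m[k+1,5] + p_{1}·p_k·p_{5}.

m[2,5] = min over k∈[2,4] of m[2,k]+m[k+1,5]+p_{1}·p_k·p_{5}.
k=2: 0 + 10296 + 7·6·40 = 11976; k=3: 504 + 15840 + 7·12·40 = 19704; k=4: 3276 + 0 + 7·33·40 = 12516.
Minimum: 11976 at k=2.

11976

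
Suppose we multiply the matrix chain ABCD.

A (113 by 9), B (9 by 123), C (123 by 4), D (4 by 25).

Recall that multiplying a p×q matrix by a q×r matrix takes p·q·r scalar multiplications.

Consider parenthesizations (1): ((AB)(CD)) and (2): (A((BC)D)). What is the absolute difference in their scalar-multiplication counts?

Order (1) = ((AB)(CD)): (AB): 113×9 by 9×123 → 113×123, cost 113·9·123 = 125091; (CD): 123×4 by 4×25 → 123×25, cost 123·4·25 = 12300; ((AB)(CD)): 113×123 by 123×25 → 113×25, cost 113·123·25 = 347475; cumulative 484866. Total 484866.
Order (2) = (A((BC)D)): (BC): 9×123 by 123×4 → 9×4, cost 9·123·4 = 4428; ((BC)D): 9×4 by 4×25 → 9×25, cost 9·4·25 = 900; cumulative 5328; (A((BC)D)): 113×9 by 9×25 → 113×25, cost 113·9·25 = 25425; cumulative 30753. Total 30753.
Difference: |484866 − 30753| = 454113.

454113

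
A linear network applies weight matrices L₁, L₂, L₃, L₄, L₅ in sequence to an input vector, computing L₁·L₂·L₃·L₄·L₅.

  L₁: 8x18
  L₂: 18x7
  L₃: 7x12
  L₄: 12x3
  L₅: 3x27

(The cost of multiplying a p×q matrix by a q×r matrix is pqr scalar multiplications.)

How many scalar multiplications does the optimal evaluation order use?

1710

Adjacent pairs: L₁L₂ = 8·18·7 = 1008; L₂L₃ = 18·7·12 = 1512; L₃L₄ = 7·12·3 = 252; L₄L₅ = 12·3·27 = 972.
Length 3: L₁..L₃: k=1: 0+1512+8·18·12=3240; k=2: 1008+0+8·7·12=1680 → min 1680 | L₂..L₄: k=2: 0+252+18·7·3=630; k=3: 1512+0+18·12·3=2160 → min 630 | L₃..L₅: k=3: 0+972+7·12·27=3240; k=4: 252+0+7·3·27=819 → min 819.
Length 4: L₁..L₄: k=1: 0+630+8·18·3=1062; k=2: 1008+252+8·7·3=1428; k=3: 1680+0+8·12·3=1968 → min 1062 | L₂..L₅: k=2: 0+819+18·7·27=4221; k=3: 1512+972+18·12·27=8316; k=4: 630+0+18·3·27=2088 → min 2088.
Length 5: L₁..L₅: k=1: 0+2088+8·18·27=5976; k=2: 1008+819+8·7·27=3339; k=3: 1680+972+8·12·27=5244; k=4: 1062+0+8·3·27=1710 → min 1710.
Optimal order: ((L₁·(L₂·(L₃·L₄)))·L₅) with cost 1710.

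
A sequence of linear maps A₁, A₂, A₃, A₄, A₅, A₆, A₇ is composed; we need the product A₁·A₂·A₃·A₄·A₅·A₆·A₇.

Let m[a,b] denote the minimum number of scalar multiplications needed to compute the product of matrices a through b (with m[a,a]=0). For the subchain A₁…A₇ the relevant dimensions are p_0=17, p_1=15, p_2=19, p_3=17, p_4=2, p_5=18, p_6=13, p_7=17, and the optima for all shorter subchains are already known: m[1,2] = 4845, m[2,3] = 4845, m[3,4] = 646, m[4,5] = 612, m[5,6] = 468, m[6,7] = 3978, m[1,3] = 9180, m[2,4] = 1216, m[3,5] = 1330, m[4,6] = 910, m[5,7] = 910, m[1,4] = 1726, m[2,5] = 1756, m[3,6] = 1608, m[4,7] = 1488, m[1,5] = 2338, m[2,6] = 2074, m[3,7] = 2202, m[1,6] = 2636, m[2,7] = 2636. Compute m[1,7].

3214

m[1,7] = min over k∈[1,6] of m[1,k]+m[k+1,7]+p_{0}·p_k·p_{7}.
k=1: 0 + 2636 + 17·15·17 = 6971; k=2: 4845 + 2202 + 17·19·17 = 12538; k=3: 9180 + 1488 + 17·17·17 = 15581; k=4: 1726 + 910 + 17·2·17 = 3214; k=5: 2338 + 3978 + 17·18·17 = 11518; k=6: 2636 + 0 + 17·13·17 = 6393.
Minimum: 3214 at k=4.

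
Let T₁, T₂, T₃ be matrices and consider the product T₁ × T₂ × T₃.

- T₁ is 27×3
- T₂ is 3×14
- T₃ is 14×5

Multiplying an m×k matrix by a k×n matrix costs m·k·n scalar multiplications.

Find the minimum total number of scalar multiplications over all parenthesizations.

Order (T₁ × (T₂ × T₃)): (T₂ × T₃): 3×14 by 14×5 → 3×5, cost 3·14·5 = 210; (T₁ × (T₂ × T₃)): 27×3 by 3×5 → 27×5, cost 27·3·5 = 405; cumulative 615. Total 615.
Order ((T₁ × T₂) × T₃): (T₁ × T₂): 27×3 by 3×14 → 27×14, cost 27·3·14 = 1134; ((T₁ × T₂) × T₃): 27×14 by 14×5 → 27×5, cost 27·14·5 = 1890; cumulative 3024. Total 3024.
Minimum: 615.

615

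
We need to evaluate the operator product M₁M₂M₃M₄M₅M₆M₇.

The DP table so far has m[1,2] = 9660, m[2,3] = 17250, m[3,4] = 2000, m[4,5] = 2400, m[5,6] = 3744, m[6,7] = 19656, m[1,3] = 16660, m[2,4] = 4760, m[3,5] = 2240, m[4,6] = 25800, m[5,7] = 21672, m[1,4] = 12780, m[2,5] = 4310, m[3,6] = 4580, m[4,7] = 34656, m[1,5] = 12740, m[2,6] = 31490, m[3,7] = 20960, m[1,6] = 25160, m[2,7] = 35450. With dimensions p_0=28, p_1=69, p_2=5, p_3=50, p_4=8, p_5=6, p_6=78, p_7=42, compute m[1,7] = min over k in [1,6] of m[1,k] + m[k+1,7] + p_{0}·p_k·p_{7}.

36500

m[1,7] = min over k∈[1,6] of m[1,k]+m[k+1,7]+p_{0}·p_k·p_{7}.
k=1: 0 + 35450 + 28·69·42 = 116594; k=2: 9660 + 20960 + 28·5·42 = 36500; k=3: 16660 + 34656 + 28·50·42 = 110116; k=4: 12780 + 21672 + 28·8·42 = 43860; k=5: 12740 + 19656 + 28·6·42 = 39452; k=6: 25160 + 0 + 28·78·42 = 116888.
Minimum: 36500 at k=2.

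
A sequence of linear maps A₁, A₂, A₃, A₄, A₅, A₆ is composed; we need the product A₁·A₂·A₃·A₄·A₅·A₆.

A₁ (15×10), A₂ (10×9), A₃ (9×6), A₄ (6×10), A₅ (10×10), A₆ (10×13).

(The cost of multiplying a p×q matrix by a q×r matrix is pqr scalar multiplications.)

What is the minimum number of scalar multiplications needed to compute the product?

Adjacent pairs: A₁A₂ = 15·10·9 = 1350; A₂A₃ = 10·9·6 = 540; A₃A₄ = 9·6·10 = 540; A₄A₅ = 6·10·10 = 600; A₅A₆ = 10·10·13 = 1300.
Length 3: A₁..A₃: k=1: 0+540+15·10·6=1440; k=2: 1350+0+15·9·6=2160 → min 1440 | A₂..A₄: k=2: 0+540+10·9·10=1440; k=3: 540+0+10·6·10=1140 → min 1140 | A₃..A₅: k=3: 0+600+9·6·10=1140; k=4: 540+0+9·10·10=1440 → min 1140 | A₄..A₆: k=4: 0+1300+6·10·13=2080; k=5: 600+0+6·10·13=1380 → min 1380.
Length 4: A₁..A₄: k=1: 0+1140+15·10·10=2640; k=2: 1350+540+15·9·10=3240; k=3: 1440+0+15·6·10=2340 → min 2340 | A₂..A₅: k=2: 0+1140+10·9·10=2040; k=3: 540+600+10·6·10=1740; k=4: 1140+0+10·10·10=2140 → min 1740 | A₃..A₆: k=3: 0+1380+9·6·13=2082; k=4: 540+1300+9·10·13=3010; k=5: 1140+0+9·10·13=2310 → min 2082.
Length 5: A₁..A₅: k=1: 0+1740+15·10·10=3240; k=2: 1350+1140+15·9·10=3840; k=3: 1440+600+15·6·10=2940; k=4: 2340+0+15·10·10=3840 → min 2940 | A₂..A₆: k=2: 0+2082+10·9·13=3252; k=3: 540+1380+10·6·13=2700; k=4: 1140+1300+10·10·13=3740; k=5: 1740+0+10·10·13=3040 → min 2700.
Length 6: A₁..A₆: k=1: 0+2700+15·10·13=4650; k=2: 1350+2082+15·9·13=5187; k=3: 1440+1380+15·6·13=3990; k=4: 2340+1300+15·10·13=5590; k=5: 2940+0+15·10·13=4890 → min 3990.
Optimal order: ((A₁·(A₂·A₃))·((A₄·A₅)·A₆)) with cost 3990.

3990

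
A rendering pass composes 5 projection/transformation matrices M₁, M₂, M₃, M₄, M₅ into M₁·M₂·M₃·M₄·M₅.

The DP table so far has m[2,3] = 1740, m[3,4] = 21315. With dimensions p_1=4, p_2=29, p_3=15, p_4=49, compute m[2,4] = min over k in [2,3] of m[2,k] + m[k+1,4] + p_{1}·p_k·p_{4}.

4680

m[2,4] = min over k∈[2,3] of m[2,k]+m[k+1,4]+p_{1}·p_k·p_{4}.
k=2: 0 + 21315 + 4·29·49 = 26999; k=3: 1740 + 0 + 4·15·49 = 4680.
Minimum: 4680 at k=3.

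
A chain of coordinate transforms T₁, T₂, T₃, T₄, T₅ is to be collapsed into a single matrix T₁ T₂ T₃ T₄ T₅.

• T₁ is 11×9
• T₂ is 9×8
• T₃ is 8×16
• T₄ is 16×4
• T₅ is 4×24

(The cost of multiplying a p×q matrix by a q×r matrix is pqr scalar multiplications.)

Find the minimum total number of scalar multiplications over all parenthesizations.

Adjacent pairs: T₁T₂ = 11·9·8 = 792; T₂T₃ = 9·8·16 = 1152; T₃T₄ = 8·16·4 = 512; T₄T₅ = 16·4·24 = 1536.
Length 3: T₁..T₃: k=1: 0+1152+11·9·16=2736; k=2: 792+0+11·8·16=2200 → min 2200 | T₂..T₄: k=2: 0+512+9·8·4=800; k=3: 1152+0+9·16·4=1728 → min 800 | T₃..T₅: k=3: 0+1536+8·16·24=4608; k=4: 512+0+8·4·24=1280 → min 1280.
Length 4: T₁..T₄: k=1: 0+800+11·9·4=1196; k=2: 792+512+11·8·4=1656; k=3: 2200+0+11·16·4=2904 → min 1196 | T₂..T₅: k=2: 0+1280+9·8·24=3008; k=3: 1152+1536+9·16·24=6144; k=4: 800+0+9·4·24=1664 → min 1664.
Length 5: T₁..T₅: k=1: 0+1664+11·9·24=4040; k=2: 792+1280+11·8·24=4184; k=3: 2200+1536+11·16·24=7960; k=4: 1196+0+11·4·24=2252 → min 2252.
Optimal order: ((T₁ (T₂ (T₃ T₄))) T₅) with cost 2252.

2252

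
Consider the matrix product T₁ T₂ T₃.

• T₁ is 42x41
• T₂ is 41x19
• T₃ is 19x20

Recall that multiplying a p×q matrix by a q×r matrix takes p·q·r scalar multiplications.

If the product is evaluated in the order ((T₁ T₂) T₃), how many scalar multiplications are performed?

(T₁ T₂): 42×41 by 41×19 → 42×19, cost 42·41·19 = 32718
((T₁ T₂) T₃): 42×19 by 19×20 → 42×20, cost 42·19·20 = 15960; cumulative 48678
Total: 48678 scalar multiplications.

48678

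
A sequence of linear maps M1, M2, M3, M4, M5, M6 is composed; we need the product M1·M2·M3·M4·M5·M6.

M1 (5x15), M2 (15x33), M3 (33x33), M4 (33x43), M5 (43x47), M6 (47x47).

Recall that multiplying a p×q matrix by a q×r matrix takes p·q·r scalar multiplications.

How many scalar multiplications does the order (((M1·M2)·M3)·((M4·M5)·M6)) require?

155265

(M1·M2): 5×15 by 15×33 → 5×33, cost 5·15·33 = 2475
((M1·M2)·M3): 5×33 by 33×33 → 5×33, cost 5·33·33 = 5445; cumulative 7920
(M4·M5): 33×43 by 43×47 → 33×47, cost 33·43·47 = 66693
((M4·M5)·M6): 33×47 by 47×47 → 33×47, cost 33·47·47 = 72897; cumulative 139590
(((M1·M2)·M3)·((M4·M5)·M6)): 5×33 by 33×47 → 5×47, cost 5·33·47 = 7755; cumulative 155265
Total: 155265 scalar multiplications.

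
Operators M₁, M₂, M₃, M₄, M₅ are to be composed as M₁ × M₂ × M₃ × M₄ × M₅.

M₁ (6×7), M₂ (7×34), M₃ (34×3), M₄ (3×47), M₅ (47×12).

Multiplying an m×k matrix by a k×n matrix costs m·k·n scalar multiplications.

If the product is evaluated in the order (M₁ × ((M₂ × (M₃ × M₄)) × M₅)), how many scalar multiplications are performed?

(M₃ × M₄): 34×3 by 3×47 → 34×47, cost 34·3·47 = 4794
(M₂ × (M₃ × M₄)): 7×34 by 34×47 → 7×47, cost 7·34·47 = 11186; cumulative 15980
((M₂ × (M₃ × M₄)) × M₅): 7×47 by 47×12 → 7×12, cost 7·47·12 = 3948; cumulative 19928
(M₁ × ((M₂ × (M₃ × M₄)) × M₅)): 6×7 by 7×12 → 6×12, cost 6·7·12 = 504; cumulative 20432
Total: 20432 scalar multiplications.

20432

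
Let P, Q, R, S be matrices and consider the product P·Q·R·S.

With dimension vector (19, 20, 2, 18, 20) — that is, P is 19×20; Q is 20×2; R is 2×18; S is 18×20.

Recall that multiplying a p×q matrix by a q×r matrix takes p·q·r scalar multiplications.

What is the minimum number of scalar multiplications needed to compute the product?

2240

Adjacent pairs: PQ = 19·20·2 = 760; QR = 20·2·18 = 720; RS = 2·18·20 = 720.
Length 3: P..R: k=1: 0+720+19·20·18=7560; k=2: 760+0+19·2·18=1444 → min 1444 | Q..S: k=2: 0+720+20·2·20=1520; k=3: 720+0+20·18·20=7920 → min 1520.
Length 4: P..S: k=1: 0+1520+19·20·20=9120; k=2: 760+720+19·2·20=2240; k=3: 1444+0+19·18·20=8284 → min 2240.
Optimal order: ((P·Q)·(R·S)) with cost 2240.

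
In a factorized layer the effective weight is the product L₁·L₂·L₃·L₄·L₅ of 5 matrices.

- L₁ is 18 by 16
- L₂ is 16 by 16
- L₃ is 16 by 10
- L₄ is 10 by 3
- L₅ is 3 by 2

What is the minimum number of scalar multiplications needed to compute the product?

Adjacent pairs: L₁L₂ = 18·16·16 = 4608; L₂L₃ = 16·16·10 = 2560; L₃L₄ = 16·10·3 = 480; L₄L₅ = 10·3·2 = 60.
Length 3: L₁..L₃: k=1: 0+2560+18·16·10=5440; k=2: 4608+0+18·16·10=7488 → min 5440 | L₂..L₄: k=2: 0+480+16·16·3=1248; k=3: 2560+0+16·10·3=3040 → min 1248 | L₃..L₅: k=3: 0+60+16·10·2=380; k=4: 480+0+16·3·2=576 → min 380.
Length 4: L₁..L₄: k=1: 0+1248+18·16·3=2112; k=2: 4608+480+18·16·3=5952; k=3: 5440+0+18·10·3=5980 → min 2112 | L₂..L₅: k=2: 0+380+16·16·2=892; k=3: 2560+60+16·10·2=2940; k=4: 1248+0+16·3·2=1344 → min 892.
Length 5: L₁..L₅: k=1: 0+892+18·16·2=1468; k=2: 4608+380+18·16·2=5564; k=3: 5440+60+18·10·2=5860; k=4: 2112+0+18·3·2=2220 → min 1468.
Optimal order: (L₁·(L₂·(L₃·(L₄·L₅)))) with cost 1468.

1468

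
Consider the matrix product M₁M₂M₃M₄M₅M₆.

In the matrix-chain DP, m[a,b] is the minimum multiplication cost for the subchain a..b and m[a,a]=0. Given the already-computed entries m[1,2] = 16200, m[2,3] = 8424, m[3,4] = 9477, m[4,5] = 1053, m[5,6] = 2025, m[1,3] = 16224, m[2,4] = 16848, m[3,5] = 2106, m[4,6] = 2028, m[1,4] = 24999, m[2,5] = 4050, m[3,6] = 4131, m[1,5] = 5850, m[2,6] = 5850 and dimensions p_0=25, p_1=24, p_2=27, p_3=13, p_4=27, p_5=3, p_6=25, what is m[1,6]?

7725

m[1,6] = min over k∈[1,5] of m[1,k]+m[k+1,6]+p_{0}·p_k·p_{6}.
k=1: 0 + 5850 + 25·24·25 = 20850; k=2: 16200 + 4131 + 25·27·25 = 37206; k=3: 16224 + 2028 + 25·13·25 = 26377; k=4: 24999 + 2025 + 25·27·25 = 43899; k=5: 5850 + 0 + 25·3·25 = 7725.
Minimum: 7725 at k=5.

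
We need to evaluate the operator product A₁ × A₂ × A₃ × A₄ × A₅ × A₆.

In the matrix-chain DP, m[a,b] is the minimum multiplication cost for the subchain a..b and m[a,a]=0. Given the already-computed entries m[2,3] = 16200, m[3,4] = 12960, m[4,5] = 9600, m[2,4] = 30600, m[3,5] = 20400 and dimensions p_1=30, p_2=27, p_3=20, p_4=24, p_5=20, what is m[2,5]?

m[2,5] = min over k∈[2,4] of m[2,k]+m[k+1,5]+p_{1}·p_k·p_{5}.
k=2: 0 + 20400 + 30·27·20 = 36600; k=3: 16200 + 9600 + 30·20·20 = 37800; k=4: 30600 + 0 + 30·24·20 = 45000.
Minimum: 36600 at k=2.

36600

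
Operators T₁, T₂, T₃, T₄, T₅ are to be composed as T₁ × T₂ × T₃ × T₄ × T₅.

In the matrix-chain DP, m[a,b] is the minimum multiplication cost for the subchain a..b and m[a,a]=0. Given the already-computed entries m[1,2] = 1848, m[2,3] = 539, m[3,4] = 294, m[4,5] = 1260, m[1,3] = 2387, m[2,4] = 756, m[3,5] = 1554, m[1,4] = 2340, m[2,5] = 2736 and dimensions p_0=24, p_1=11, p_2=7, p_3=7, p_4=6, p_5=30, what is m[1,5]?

6660

m[1,5] = min over k∈[1,4] of m[1,k]+m[k+1,5]+p_{0}·p_k·p_{5}.
k=1: 0 + 2736 + 24·11·30 = 10656; k=2: 1848 + 1554 + 24·7·30 = 8442; k=3: 2387 + 1260 + 24·7·30 = 8687; k=4: 2340 + 0 + 24·6·30 = 6660.
Minimum: 6660 at k=4.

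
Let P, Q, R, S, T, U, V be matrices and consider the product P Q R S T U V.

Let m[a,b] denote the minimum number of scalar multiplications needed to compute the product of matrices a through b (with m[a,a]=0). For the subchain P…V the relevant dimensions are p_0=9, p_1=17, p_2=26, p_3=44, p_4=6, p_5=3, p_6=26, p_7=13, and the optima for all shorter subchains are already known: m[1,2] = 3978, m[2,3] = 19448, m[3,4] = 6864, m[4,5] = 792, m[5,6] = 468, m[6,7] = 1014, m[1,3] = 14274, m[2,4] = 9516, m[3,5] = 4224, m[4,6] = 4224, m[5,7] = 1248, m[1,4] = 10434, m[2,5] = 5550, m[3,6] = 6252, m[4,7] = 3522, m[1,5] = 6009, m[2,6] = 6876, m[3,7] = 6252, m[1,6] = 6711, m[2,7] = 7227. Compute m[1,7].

7374

m[1,7] = min over k∈[1,6] of m[1,k]+m[k+1,7]+p_{0}·p_k·p_{7}.
k=1: 0 + 7227 + 9·17·13 = 9216; k=2: 3978 + 6252 + 9·26·13 = 13272; k=3: 14274 + 3522 + 9·44·13 = 22944; k=4: 10434 + 1248 + 9·6·13 = 12384; k=5: 6009 + 1014 + 9·3·13 = 7374; k=6: 6711 + 0 + 9·26·13 = 9753.
Minimum: 7374 at k=5.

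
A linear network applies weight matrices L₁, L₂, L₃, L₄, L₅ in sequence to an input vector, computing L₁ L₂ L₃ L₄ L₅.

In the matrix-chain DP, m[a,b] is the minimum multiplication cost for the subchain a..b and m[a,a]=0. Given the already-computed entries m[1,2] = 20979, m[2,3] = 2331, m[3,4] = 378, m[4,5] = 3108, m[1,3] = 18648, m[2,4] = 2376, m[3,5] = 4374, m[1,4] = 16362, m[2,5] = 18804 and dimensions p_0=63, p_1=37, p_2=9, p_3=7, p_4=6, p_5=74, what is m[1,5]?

m[1,5] = min over k∈[1,4] of m[1,k]+m[k+1,5]+p_{0}·p_k·p_{5}.
k=1: 0 + 18804 + 63·37·74 = 191298; k=2: 20979 + 4374 + 63·9·74 = 67311; k=3: 18648 + 3108 + 63·7·74 = 54390; k=4: 16362 + 0 + 63·6·74 = 44334.
Minimum: 44334 at k=4.

44334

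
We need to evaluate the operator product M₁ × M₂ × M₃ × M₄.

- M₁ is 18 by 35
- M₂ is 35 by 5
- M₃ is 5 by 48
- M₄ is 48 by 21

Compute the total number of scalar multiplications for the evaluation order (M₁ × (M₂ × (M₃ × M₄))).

21945

(M₃ × M₄): 5×48 by 48×21 → 5×21, cost 5·48·21 = 5040
(M₂ × (M₃ × M₄)): 35×5 by 5×21 → 35×21, cost 35·5·21 = 3675; cumulative 8715
(M₁ × (M₂ × (M₃ × M₄))): 18×35 by 35×21 → 18×21, cost 18·35·21 = 13230; cumulative 21945
Total: 21945 scalar multiplications.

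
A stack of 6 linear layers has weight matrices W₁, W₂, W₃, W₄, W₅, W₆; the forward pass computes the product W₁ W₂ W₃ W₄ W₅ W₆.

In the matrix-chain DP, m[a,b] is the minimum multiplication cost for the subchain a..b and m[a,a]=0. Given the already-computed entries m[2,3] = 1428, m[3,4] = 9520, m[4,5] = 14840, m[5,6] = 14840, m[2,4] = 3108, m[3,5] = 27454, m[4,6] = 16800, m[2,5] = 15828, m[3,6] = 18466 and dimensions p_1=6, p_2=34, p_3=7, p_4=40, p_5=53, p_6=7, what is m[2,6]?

m[2,6] = min over k∈[2,5] of m[2,k]+m[k+1,6]+p_{1}·p_k·p_{6}.
k=2: 0 + 18466 + 6·34·7 = 19894; k=3: 1428 + 16800 + 6·7·7 = 18522; k=4: 3108 + 14840 + 6·40·7 = 19628; k=5: 15828 + 0 + 6·53·7 = 18054.
Minimum: 18054 at k=5.

18054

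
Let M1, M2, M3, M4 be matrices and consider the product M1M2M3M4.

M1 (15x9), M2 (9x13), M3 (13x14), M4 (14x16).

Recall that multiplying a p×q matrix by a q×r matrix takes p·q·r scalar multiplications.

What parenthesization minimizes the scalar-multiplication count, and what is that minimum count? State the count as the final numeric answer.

5814

Adjacent pairs: M1M2 = 15·9·13 = 1755; M2M3 = 9·13·14 = 1638; M3M4 = 13·14·16 = 2912.
Length 3: M1..M3: k=1: 0+1638+15·9·14=3528; k=2: 1755+0+15·13·14=4485 → min 3528 | M2..M4: k=2: 0+2912+9·13·16=4784; k=3: 1638+0+9·14·16=3654 → min 3654.
Length 4: M1..M4: k=1: 0+3654+15·9·16=5814; k=2: 1755+2912+15·13·16=7787; k=3: 3528+0+15·14·16=6888 → min 5814.
Optimal parenthesization: (M1((M2M3)M4)) with cost 5814.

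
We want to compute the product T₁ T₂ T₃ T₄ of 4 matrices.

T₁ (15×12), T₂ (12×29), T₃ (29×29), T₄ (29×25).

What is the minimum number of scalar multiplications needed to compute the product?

Adjacent pairs: T₁T₂ = 15·12·29 = 5220; T₂T₃ = 12·29·29 = 10092; T₃T₄ = 29·29·25 = 21025.
Length 3: T₁..T₃: k=1: 0+10092+15·12·29=15312; k=2: 5220+0+15·29·29=17835 → min 15312 | T₂..T₄: k=2: 0+21025+12·29·25=29725; k=3: 10092+0+12·29·25=18792 → min 18792.
Length 4: T₁..T₄: k=1: 0+18792+15·12·25=23292; k=2: 5220+21025+15·29·25=37120; k=3: 15312+0+15·29·25=26187 → min 23292.
Optimal order: (T₁ ((T₂ T₃) T₄)) with cost 23292.

23292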